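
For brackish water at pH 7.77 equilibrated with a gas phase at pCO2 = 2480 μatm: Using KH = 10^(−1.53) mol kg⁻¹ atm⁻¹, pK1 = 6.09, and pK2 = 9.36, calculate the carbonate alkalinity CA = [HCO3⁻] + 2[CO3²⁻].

[CO2*] = KH · pCO2 = 10^(−1.53) × 2480×10^-6 = 7.319×10^-5 mol/kg
α₀ = 1/(1 + K1/[H⁺] + K1K2/[H⁺]²) = 1/(1 + 10^+1.68 + 10^+0.09) = 0.01996
DIC = [CO2*]/α₀ = 7.319×10^-5 / 0.01996 = 3.666 mmol/kg
CA = (α₁ + 2α₂)·DIC = (0.9555 + 2×0.02456) × 3.666 = 3.68 mmol/kg

CA = 3.68 mmol/kg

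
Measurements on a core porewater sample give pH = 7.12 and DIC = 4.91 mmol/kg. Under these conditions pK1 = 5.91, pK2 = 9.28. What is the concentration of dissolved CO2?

α₀ = 1 / (1 + K1/[H⁺] + K1K2/[H⁺]²) = 1 / (1 + 10^+1.21 + 10^-0.95)
   = 1 / (1 + 16.218 + 0.11220) = 1/17.330 = 0.05770
[CO2*] = α₀ × DIC = 0.05770 × 4.91 = 0.283 mmol/kg

[CO2*] = 0.283 mmol/kg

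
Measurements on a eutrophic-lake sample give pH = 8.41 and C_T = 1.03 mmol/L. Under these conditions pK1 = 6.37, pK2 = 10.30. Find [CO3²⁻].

α₂ = 1 / (1 + [H⁺]/K2 + [H⁺]²/(K1K2)) = 1 / (1 + 10^+1.89 + 10^-0.15)
   = 1 / (1 + 77.625 + 0.70795) = 1/79.333 = 0.01261
[CO3²⁻] = α₂ × DIC = 0.01261 × 1.03 = 0.0130 mmol/L = 13.0 μmol/L

[CO3²⁻] = 13.0 μmol/L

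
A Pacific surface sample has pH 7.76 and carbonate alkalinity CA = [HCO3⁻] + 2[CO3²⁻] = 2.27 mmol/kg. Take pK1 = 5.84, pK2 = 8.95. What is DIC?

DIC = 2.16 mmol/kg

CA = [HCO3⁻] + 2[CO3²⁻] = (α₁ + 2α₂)·DIC
At pH 7.76: [H⁺]/K1 = 10^-1.92 = 0.012023, K2/[H⁺] = 10^-1.19 = 0.064565
α₁ = 1/(1 + 0.012023 + 0.064565) = 1/1.0766 = 0.9289; α₂ = α₁·K2/[H⁺] = 0.05997
α₁ + 2α₂ = 1.0488
DIC = CA / (α₁ + 2α₂) = 2.27 / 1.0488 = 2.16 mmol/kg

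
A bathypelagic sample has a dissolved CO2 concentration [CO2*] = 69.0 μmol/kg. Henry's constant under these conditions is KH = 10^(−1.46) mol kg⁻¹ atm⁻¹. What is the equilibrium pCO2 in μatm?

pCO2 = 1990 μatm

KH = 10^(−1.46) = 3.467×10^-2 mol kg⁻¹ atm⁻¹
pCO2 = [CO2*]/KH = 69.0×10^-6 / 3.467×10^-2 = 1.99×10^-3 atm = 1990 μatm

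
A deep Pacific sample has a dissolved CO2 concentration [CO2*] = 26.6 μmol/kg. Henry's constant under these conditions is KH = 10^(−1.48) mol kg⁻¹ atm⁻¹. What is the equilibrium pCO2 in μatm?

KH = 10^(−1.48) = 3.311×10^-2 mol kg⁻¹ atm⁻¹
pCO2 = [CO2*]/KH = 26.6×10^-6 / 3.311×10^-2 = 8.03×10^-4 atm = 803 μatm

pCO2 = 803 μatm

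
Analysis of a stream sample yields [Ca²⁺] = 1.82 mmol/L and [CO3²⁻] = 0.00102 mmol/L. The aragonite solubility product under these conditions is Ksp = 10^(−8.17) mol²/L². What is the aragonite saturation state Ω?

Ksp = 10^(−8.17) = 6.761×10^-9
Ω = [Ca²⁺][CO3²⁻]/Ksp = (1.82×10^-3)(0.00102×10^-3) / 6.761×10^-9 = 0.275

Ω = 0.275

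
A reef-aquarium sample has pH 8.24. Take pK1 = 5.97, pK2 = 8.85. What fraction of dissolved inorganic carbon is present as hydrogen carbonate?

α₁ = 1 / (1 + [H⁺]/K1 + K2/[H⁺]) = 1 / (1 + 10^-2.27 + 10^-0.61)
   = 1 / (1 + 0.0053703 + 0.24547) = 1/1.2508 = 0.7995

α₁ = 0.799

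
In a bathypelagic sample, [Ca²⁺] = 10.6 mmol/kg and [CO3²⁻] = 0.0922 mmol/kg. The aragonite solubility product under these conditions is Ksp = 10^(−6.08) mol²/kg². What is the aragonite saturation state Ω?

Ω = 1.17

Ksp = 10^(−6.08) = 8.318×10^-7
Ω = [Ca²⁺][CO3²⁻]/Ksp = (10.6×10^-3)(0.0922×10^-3) / 8.318×10^-7 = 1.17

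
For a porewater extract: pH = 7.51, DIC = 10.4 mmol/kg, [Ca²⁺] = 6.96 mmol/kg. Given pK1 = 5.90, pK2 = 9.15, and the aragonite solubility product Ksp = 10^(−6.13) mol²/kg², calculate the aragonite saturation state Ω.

Ω = 2.14

α₂ = 1 / (1 + [H⁺]/K2 + [H⁺]²/(K1K2)) = 1 / (1 + 10^+1.64 + 10^+0.03)
   = 1 / (1 + 43.652 + 1.0715) = 1/45.723 = 0.02187
[CO3²⁻] = α₂ × DIC = 0.02187 × 10.4 = 0.2275 mmol/kg
Ksp = 10^(−6.13) = 7.413×10^-7
Ω = [Ca²⁺][CO3²⁻]/Ksp = (6.96×10^-3)(2.275×10^-4) / 7.413×10^-7 = 2.14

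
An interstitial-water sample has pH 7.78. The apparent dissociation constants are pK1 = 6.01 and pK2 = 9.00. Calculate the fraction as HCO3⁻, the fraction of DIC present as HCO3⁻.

α₁ = 0.928

α₁ = 1 / (1 + [H⁺]/K1 + K2/[H⁺]) = 1 / (1 + 10^-1.77 + 10^-1.22)
   = 1 / (1 + 0.016982 + 0.060256) = 1/1.0772 = 0.9283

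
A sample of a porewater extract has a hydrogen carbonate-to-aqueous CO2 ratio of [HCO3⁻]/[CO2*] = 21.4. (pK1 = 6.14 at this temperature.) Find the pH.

From K1 = [H⁺][HCO3⁻]/[CO2*]:  pH = pK1 + log₁₀([HCO3⁻]/[CO2*])
log₁₀(21.4) = +1.330
pH = 6.14 + (+1.330) = 7.47

pH = 7.47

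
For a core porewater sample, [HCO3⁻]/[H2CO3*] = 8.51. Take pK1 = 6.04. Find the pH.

pH = 6.97

From K1 = [H⁺][HCO3⁻]/[H2CO3*]:  pH = pK1 + log₁₀([HCO3⁻]/[H2CO3*])
log₁₀(8.51) = +0.930
pH = 6.04 + (+0.930) = 6.97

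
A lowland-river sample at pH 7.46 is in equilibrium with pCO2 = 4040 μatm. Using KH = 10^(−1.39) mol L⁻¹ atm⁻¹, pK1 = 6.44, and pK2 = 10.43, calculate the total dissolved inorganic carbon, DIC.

DIC = 1.89 mmol/L

[CO2*] = KH · pCO2 = 10^(−1.39) × 4040×10^-6 = 1.646×10^-4 mol/L
α₀ = 1/(1 + K1/[H⁺] + K1K2/[H⁺]²) = 1/(1 + 10^+1.02 + 10^-1.95) = 0.08709
DIC = [CO2*]/α₀ = 1.646×10^-4 / 0.08709 = 1.89 mmol/L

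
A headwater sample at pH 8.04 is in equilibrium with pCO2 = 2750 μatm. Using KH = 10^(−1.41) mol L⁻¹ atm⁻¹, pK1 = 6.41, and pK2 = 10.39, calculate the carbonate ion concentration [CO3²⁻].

[CO3²⁻] = 0.0204 mmol/L

[CO2*] = KH · pCO2 = 10^(−1.41) × 2750×10^-6 = 1.070×10^-4 mol/L
α₀ = 1/(1 + K1/[H⁺] + K1K2/[H⁺]²) = 1/(1 + 10^+1.63 + 10^-0.72) = 0.02281
DIC = [CO2*]/α₀ = 1.070×10^-4 / 0.02281 = 4.691 mmol/L
[CO3²⁻] = α₂·DIC; α₂ = 0.004346, so [CO3²⁻] = 0.004346 × 4.691 = 0.0204 mmol/L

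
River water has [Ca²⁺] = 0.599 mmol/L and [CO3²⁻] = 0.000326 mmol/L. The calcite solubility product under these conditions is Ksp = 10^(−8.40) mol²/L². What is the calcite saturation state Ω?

Ω = 0.0491

Ksp = 10^(−8.40) = 3.981×10^-9
Ω = [Ca²⁺][CO3²⁻]/Ksp = (0.599×10^-3)(0.000326×10^-3) / 3.981×10^-9 = 0.0491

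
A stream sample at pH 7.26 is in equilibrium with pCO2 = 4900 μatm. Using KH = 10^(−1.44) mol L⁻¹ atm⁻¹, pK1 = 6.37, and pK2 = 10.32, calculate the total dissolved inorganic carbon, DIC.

DIC = 1.56 mmol/L

[CO2*] = KH · pCO2 = 10^(−1.44) × 4900×10^-6 = 1.779×10^-4 mol/L
α₀ = 1/(1 + K1/[H⁺] + K1K2/[H⁺]²) = 1/(1 + 10^+0.89 + 10^-2.17) = 0.1140
DIC = [CO2*]/α₀ = 1.779×10^-4 / 0.1140 = 1.56 mmol/L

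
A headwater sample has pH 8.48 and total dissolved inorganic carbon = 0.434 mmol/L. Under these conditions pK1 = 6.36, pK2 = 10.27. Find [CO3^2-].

[CO3²⁻] = 6.88 μmol/L

α₂ = 1 / (1 + [H⁺]/K2 + [H⁺]²/(K1K2)) = 1 / (1 + 10^+1.79 + 10^-0.33)
   = 1 / (1 + 61.660 + 0.46774) = 1/63.127 = 0.01584
[CO3²⁻] = α₂ × DIC = 0.01584 × 0.434 = 0.00688 mmol/L = 6.88 μmol/L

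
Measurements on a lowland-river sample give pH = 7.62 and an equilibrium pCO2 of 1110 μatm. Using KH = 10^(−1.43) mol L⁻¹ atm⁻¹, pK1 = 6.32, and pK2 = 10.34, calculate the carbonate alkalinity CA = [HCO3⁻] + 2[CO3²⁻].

CA = 0.826 mmol/L

[CO2*] = KH · pCO2 = 10^(−1.43) × 1110×10^-6 = 4.124×10^-5 mol/L
α₀ = 1/(1 + K1/[H⁺] + K1K2/[H⁺]²) = 1/(1 + 10^+1.30 + 10^-1.42) = 0.04764
DIC = [CO2*]/α₀ = 4.124×10^-5 / 0.04764 = 0.8657 mmol/L
CA = (α₁ + 2α₂)·DIC = (0.9505 + 2×0.001811) × 0.8657 = 0.826 mmol/L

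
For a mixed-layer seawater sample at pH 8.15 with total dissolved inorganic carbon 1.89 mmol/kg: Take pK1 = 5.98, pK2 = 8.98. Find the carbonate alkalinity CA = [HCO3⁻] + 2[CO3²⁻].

CA = [HCO3⁻] + 2[CO3²⁻] = (α₁ + 2α₂)·DIC
At pH 8.15: [H⁺]/K1 = 10^-2.17 = 0.0067608, K2/[H⁺] = 10^-0.83 = 0.14791
α₁ = 1/(1 + 0.0067608 + 0.14791) = 1/1.1547 = 0.8660; α₂ = α₁·K2/[H⁺] = 0.1281
α₁ + 2α₂ = 1.1222
CA = 1.1222 × 1.89 = 2.12 mmol/kg

CA = 2.12 mmol/kg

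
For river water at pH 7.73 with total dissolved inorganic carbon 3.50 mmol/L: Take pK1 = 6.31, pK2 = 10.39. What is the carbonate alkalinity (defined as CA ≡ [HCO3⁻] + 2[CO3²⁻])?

CA = [HCO3⁻] + 2[CO3²⁻] = (α₁ + 2α₂)·DIC
At pH 7.73: [H⁺]/K1 = 10^-1.42 = 0.038019, K2/[H⁺] = 10^-2.66 = 0.0021878
α₁ = 1/(1 + 0.038019 + 0.0021878) = 1/1.0402 = 0.9613; α₂ = α₁·K2/[H⁺] = 0.002103
α₁ + 2α₂ = 0.9656
CA = 0.9656 × 3.50 = 3.38 mmol/L

CA = 3.38 mmol/L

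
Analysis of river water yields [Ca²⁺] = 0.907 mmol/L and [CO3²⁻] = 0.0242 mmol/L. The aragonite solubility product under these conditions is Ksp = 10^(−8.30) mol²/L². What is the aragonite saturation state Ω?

Ksp = 10^(−8.30) = 5.012×10^-9
Ω = [Ca²⁺][CO3²⁻]/Ksp = (0.907×10^-3)(0.0242×10^-3) / 5.012×10^-9 = 4.38

Ω = 4.38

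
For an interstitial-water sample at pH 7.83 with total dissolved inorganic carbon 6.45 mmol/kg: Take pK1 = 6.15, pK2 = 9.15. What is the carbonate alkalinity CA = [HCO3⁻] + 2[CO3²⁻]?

CA = 6.61 mmol/kg

CA = [HCO3⁻] + 2[CO3²⁻] = (α₁ + 2α₂)·DIC
At pH 7.83: [H⁺]/K1 = 10^-1.68 = 0.020893, K2/[H⁺] = 10^-1.32 = 0.047863
α₁ = 1/(1 + 0.020893 + 0.047863) = 1/1.0688 = 0.9357; α₂ = α₁·K2/[H⁺] = 0.04478
α₁ + 2α₂ = 1.0252
CA = 1.0252 × 6.45 = 6.61 mmol/kg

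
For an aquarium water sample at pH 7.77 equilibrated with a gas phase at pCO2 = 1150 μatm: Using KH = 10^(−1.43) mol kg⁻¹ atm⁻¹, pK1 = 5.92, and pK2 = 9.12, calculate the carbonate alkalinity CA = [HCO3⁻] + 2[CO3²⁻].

[CO2*] = KH · pCO2 = 10^(−1.43) × 1150×10^-6 = 4.273×10^-5 mol/kg
α₀ = 1/(1 + K1/[H⁺] + K1K2/[H⁺]²) = 1/(1 + 10^+1.85 + 10^+0.50) = 0.01334
DIC = [CO2*]/α₀ = 4.273×10^-5 / 0.01334 = 3.203 mmol/kg
CA = (α₁ + 2α₂)·DIC = (0.9445 + 2×0.04219) × 3.203 = 3.30 mmol/kg

CA = 3.30 mmol/kg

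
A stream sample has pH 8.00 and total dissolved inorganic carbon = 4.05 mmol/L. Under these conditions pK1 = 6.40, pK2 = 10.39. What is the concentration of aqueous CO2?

[CO2*] = 0.0988 mmol/L

α₀ = 1 / (1 + K1/[H⁺] + K1K2/[H⁺]²) = 1 / (1 + 10^+1.60 + 10^-0.79)
   = 1 / (1 + 39.811 + 0.16218) = 1/40.973 = 0.02441
[CO2*] = α₀ × DIC = 0.02441 × 4.05 = 0.0988 mmol/L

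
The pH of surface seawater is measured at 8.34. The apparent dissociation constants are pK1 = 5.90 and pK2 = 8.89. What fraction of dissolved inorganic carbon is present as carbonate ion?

α₂ = 1 / (1 + [H⁺]/K2 + [H⁺]²/(K1K2)) = 1 / (1 + 10^+0.55 + 10^-1.89)
   = 1 / (1 + 3.5481 + 0.012882) = 1/4.5610 = 0.2192

α₂ = 0.219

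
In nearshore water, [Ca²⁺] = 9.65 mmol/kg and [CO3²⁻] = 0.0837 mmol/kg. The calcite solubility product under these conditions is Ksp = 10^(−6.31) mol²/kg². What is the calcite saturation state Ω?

Ksp = 10^(−6.31) = 4.898×10^-7
Ω = [Ca²⁺][CO3²⁻]/Ksp = (9.65×10^-3)(0.0837×10^-3) / 4.898×10^-7 = 1.65

Ω = 1.65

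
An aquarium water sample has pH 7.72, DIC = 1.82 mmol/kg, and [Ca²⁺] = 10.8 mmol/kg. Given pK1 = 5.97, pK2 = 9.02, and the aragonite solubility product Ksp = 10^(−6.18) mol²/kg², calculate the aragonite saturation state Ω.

Ω = 1.40

α₂ = 1 / (1 + [H⁺]/K2 + [H⁺]²/(K1K2)) = 1 / (1 + 10^+1.30 + 10^-0.45)
   = 1 / (1 + 19.953 + 0.35481) = 1/21.307 = 0.04693
[CO3²⁻] = α₂ × DIC = 0.04693 × 1.82 = 0.08542 mmol/kg
Ksp = 10^(−6.18) = 6.607×10^-7
Ω = [Ca²⁺][CO3²⁻]/Ksp = (10.8×10^-3)(8.542×10^-5) / 6.607×10^-7 = 1.40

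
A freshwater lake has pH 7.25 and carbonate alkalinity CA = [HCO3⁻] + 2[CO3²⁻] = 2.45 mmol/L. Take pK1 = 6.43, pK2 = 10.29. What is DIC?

DIC = 2.82 mmol/L

CA = [HCO3⁻] + 2[CO3²⁻] = (α₁ + 2α₂)·DIC
At pH 7.25: [H⁺]/K1 = 10^-0.82 = 0.15136, K2/[H⁺] = 10^-3.04 = 0.00091201
α₁ = 1/(1 + 0.15136 + 0.00091201) = 1/1.1523 = 0.8679; α₂ = α₁·K2/[H⁺] = 0.0007915
α₁ + 2α₂ = 0.8694
DIC = CA / (α₁ + 2α₂) = 2.45 / 0.8694 = 2.82 mmol/L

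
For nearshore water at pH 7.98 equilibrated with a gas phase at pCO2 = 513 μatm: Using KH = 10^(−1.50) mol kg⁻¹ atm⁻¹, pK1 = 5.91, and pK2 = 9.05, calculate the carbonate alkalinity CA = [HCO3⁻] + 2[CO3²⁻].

[CO2*] = KH · pCO2 = 10^(−1.50) × 513×10^-6 = 1.622×10^-5 mol/kg
α₀ = 1/(1 + K1/[H⁺] + K1K2/[H⁺]²) = 1/(1 + 10^+2.07 + 10^+1.00) = 0.007783
DIC = [CO2*]/α₀ = 1.622×10^-5 / 0.007783 = 2.084 mmol/kg
CA = (α₁ + 2α₂)·DIC = (0.9144 + 2×0.07783) × 2.084 = 2.23 mmol/kg

CA = 2.23 mmol/kg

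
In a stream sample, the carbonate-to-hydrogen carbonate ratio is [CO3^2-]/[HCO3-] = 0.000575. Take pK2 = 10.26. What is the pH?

pH = 7.02

From K2 = [H⁺][CO3^2-]/[HCO3-]:  pH = pK2 + log₁₀([CO3^2-]/[HCO3-])
log₁₀(0.000575) = -3.240
pH = 10.26 + (-3.240) = 7.02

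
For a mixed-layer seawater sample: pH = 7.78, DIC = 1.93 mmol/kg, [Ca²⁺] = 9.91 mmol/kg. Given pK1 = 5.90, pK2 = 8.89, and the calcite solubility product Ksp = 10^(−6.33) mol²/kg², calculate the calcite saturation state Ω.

α₂ = 1 / (1 + [H⁺]/K2 + [H⁺]²/(K1K2)) = 1 / (1 + 10^+1.11 + 10^-0.77)
   = 1 / (1 + 12.882 + 0.16982) = 1/14.052 = 0.07116
[CO3²⁻] = α₂ × DIC = 0.07116 × 1.93 = 0.1373 mmol/kg
Ksp = 10^(−6.33) = 4.677×10^-7
Ω = [Ca²⁺][CO3²⁻]/Ksp = (9.91×10^-3)(1.373×10^-4) / 4.677×10^-7 = 2.91

Ω = 2.91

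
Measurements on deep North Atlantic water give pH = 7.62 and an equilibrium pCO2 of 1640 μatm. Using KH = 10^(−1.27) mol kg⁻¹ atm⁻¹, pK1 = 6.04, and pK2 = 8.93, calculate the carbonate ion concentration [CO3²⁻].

[CO2*] = KH · pCO2 = 10^(−1.27) × 1640×10^-6 = 8.807×10^-5 mol/kg
α₀ = 1/(1 + K1/[H⁺] + K1K2/[H⁺]²) = 1/(1 + 10^+1.58 + 10^+0.27) = 0.02446
DIC = [CO2*]/α₀ = 8.807×10^-5 / 0.02446 = 3.601 mmol/kg
[CO3²⁻] = α₂·DIC; α₂ = 0.04555, so [CO3²⁻] = 0.04555 × 3.601 = 0.164 mmol/kg

[CO3²⁻] = 0.164 mmol/kg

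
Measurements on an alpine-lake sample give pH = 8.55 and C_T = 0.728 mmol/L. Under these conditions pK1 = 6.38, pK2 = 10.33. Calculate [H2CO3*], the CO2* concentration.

[CO2*] = 4.81 μmol/L

α₀ = 1 / (1 + K1/[H⁺] + K1K2/[H⁺]²) = 1 / (1 + 10^+2.17 + 10^+0.39)
   = 1 / (1 + 147.91 + 2.4547) = 1/151.37 = 0.006607
[CO2*] = α₀ × DIC = 0.006607 × 0.728 = 0.00481 mmol/L = 4.81 μmol/L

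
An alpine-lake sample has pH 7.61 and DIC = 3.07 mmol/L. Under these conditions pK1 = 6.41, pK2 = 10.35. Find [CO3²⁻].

α₂ = 1 / (1 + [H⁺]/K2 + [H⁺]²/(K1K2)) = 1 / (1 + 10^+2.74 + 10^+1.54)
   = 1 / (1 + 549.54 + 34.674) = 1/585.21 = 0.001709
[CO3²⁻] = α₂ × DIC = 0.001709 × 3.07 = 0.00525 mmol/L = 5.25 μmol/L

[CO3²⁻] = 5.25 μmol/L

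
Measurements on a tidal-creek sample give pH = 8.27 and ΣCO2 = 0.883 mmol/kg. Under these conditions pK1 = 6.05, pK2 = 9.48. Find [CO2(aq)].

α₀ = 1 / (1 + K1/[H⁺] + K1K2/[H⁺]²) = 1 / (1 + 10^+2.22 + 10^+1.01)
   = 1 / (1 + 165.96 + 10.233) = 1/177.19 = 0.005644
[CO2*] = α₀ × DIC = 0.005644 × 0.883 = 0.00498 mmol/kg = 4.98 μmol/kg

[CO2*] = 4.98 μmol/kg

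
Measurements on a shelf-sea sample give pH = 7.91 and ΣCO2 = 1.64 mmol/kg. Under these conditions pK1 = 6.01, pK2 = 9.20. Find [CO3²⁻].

α₂ = 1 / (1 + [H⁺]/K2 + [H⁺]²/(K1K2)) = 1 / (1 + 10^+1.29 + 10^-0.61)
   = 1 / (1 + 19.498 + 0.24547) = 1/20.744 = 0.04821
[CO3²⁻] = α₂ × DIC = 0.04821 × 1.64 = 0.0791 mmol/kg

[CO3²⁻] = 0.0791 mmol/kg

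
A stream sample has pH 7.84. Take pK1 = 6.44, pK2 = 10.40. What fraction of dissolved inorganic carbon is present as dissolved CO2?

α₀ = 1 / (1 + K1/[H⁺] + K1K2/[H⁺]²) = 1 / (1 + 10^+1.40 + 10^-1.16)
   = 1 / (1 + 25.119 + 0.069183) = 1/26.188 = 0.03819

α₀ = 0.0382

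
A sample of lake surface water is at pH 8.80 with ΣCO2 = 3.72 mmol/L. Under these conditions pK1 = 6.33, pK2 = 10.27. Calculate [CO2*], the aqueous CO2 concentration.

[CO2*] = 12.2 μmol/L

α₀ = 1 / (1 + K1/[H⁺] + K1K2/[H⁺]²) = 1 / (1 + 10^+2.47 + 10^+1.00)
   = 1 / (1 + 295.12 + 10.000) = 1/306.12 = 0.003267
[CO2*] = α₀ × DIC = 0.003267 × 3.72 = 0.0122 mmol/L = 12.2 μmol/L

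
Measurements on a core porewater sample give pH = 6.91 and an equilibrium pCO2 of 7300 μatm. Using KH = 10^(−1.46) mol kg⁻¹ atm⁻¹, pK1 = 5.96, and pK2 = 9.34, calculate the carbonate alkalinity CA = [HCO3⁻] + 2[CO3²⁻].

CA = 2.27 mmol/kg

[CO2*] = KH · pCO2 = 10^(−1.46) × 7300×10^-6 = 2.531×10^-4 mol/kg
α₀ = 1/(1 + K1/[H⁺] + K1K2/[H⁺]²) = 1/(1 + 10^+0.95 + 10^-1.48) = 0.1005
DIC = [CO2*]/α₀ = 2.531×10^-4 / 0.1005 = 2.517 mmol/kg
CA = (α₁ + 2α₂)·DIC = (0.8961 + 2×0.003329) × 2.517 = 2.27 mmol/kg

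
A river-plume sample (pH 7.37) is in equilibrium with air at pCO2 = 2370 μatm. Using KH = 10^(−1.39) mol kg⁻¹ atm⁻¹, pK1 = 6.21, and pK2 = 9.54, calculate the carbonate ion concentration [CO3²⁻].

[CO3²⁻] = 9.44 μmol/kg

[CO2*] = KH · pCO2 = 10^(−1.39) × 2370×10^-6 = 9.655×10^-5 mol/kg
α₀ = 1/(1 + K1/[H⁺] + K1K2/[H⁺]²) = 1/(1 + 10^+1.16 + 10^-1.01) = 0.06430
DIC = [CO2*]/α₀ = 9.655×10^-5 / 0.06430 = 1.502 mmol/kg
[CO3²⁻] = α₂·DIC; α₂ = 0.006284, so [CO3²⁻] = 0.006284 × 1.502 = 0.00944 mmol/kg = 9.44 μmol/kg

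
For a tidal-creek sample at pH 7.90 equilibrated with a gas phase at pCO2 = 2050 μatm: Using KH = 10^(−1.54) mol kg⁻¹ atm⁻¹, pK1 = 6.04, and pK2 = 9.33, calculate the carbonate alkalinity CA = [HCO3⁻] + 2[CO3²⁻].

CA = 4.60 mmol/kg

[CO2*] = KH · pCO2 = 10^(−1.54) × 2050×10^-6 = 5.912×10^-5 mol/kg
α₀ = 1/(1 + K1/[H⁺] + K1K2/[H⁺]²) = 1/(1 + 10^+1.86 + 10^+0.43) = 0.01313
DIC = [CO2*]/α₀ = 5.912×10^-5 / 0.01313 = 4.501 mmol/kg
CA = (α₁ + 2α₂)·DIC = (0.9515 + 2×0.03535) × 4.501 = 4.60 mmol/kg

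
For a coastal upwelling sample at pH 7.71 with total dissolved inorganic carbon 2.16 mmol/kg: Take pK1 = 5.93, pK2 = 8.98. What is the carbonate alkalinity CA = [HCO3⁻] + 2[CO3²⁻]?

CA = 2.23 mmol/kg

CA = [HCO3⁻] + 2[CO3²⁻] = (α₁ + 2α₂)·DIC
At pH 7.71: [H⁺]/K1 = 10^-1.78 = 0.016596, K2/[H⁺] = 10^-1.27 = 0.053703
α₁ = 1/(1 + 0.016596 + 0.053703) = 1/1.0703 = 0.9343; α₂ = α₁·K2/[H⁺] = 0.05018
α₁ + 2α₂ = 1.0347
CA = 1.0347 × 2.16 = 2.23 mmol/kg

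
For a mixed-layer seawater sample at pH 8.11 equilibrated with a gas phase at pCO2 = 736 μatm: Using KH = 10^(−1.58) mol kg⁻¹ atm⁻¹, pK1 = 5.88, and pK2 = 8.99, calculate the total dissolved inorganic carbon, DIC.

DIC = 3.74 mmol/kg

[CO2*] = KH · pCO2 = 10^(−1.58) × 736×10^-6 = 1.936×10^-5 mol/kg
α₀ = 1/(1 + K1/[H⁺] + K1K2/[H⁺]²) = 1/(1 + 10^+2.23 + 10^+1.35) = 0.005176
DIC = [CO2*]/α₀ = 1.936×10^-5 / 0.005176 = 3.74 mmol/kg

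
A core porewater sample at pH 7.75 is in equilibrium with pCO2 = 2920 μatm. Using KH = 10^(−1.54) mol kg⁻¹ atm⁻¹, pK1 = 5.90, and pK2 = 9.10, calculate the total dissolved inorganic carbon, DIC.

[CO2*] = KH · pCO2 = 10^(−1.54) × 2920×10^-6 = 8.421×10^-5 mol/kg
α₀ = 1/(1 + K1/[H⁺] + K1K2/[H⁺]²) = 1/(1 + 10^+1.85 + 10^+0.50) = 0.01334
DIC = [CO2*]/α₀ = 8.421×10^-5 / 0.01334 = 6.31 mmol/kg

DIC = 6.31 mmol/kg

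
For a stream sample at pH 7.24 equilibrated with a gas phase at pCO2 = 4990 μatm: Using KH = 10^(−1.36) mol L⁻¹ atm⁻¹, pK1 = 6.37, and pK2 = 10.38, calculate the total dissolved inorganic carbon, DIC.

[CO2*] = KH · pCO2 = 10^(−1.36) × 4990×10^-6 = 2.178×10^-4 mol/L
α₀ = 1/(1 + K1/[H⁺] + K1K2/[H⁺]²) = 1/(1 + 10^+0.87 + 10^-2.27) = 0.1188
DIC = [CO2*]/α₀ = 2.178×10^-4 / 0.1188 = 1.83 mmol/L

DIC = 1.83 mmol/L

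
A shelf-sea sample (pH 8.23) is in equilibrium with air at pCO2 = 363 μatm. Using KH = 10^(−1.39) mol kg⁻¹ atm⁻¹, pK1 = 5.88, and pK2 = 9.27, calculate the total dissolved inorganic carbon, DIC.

DIC = 3.63 mmol/kg

[CO2*] = KH · pCO2 = 10^(−1.39) × 363×10^-6 = 1.479×10^-5 mol/kg
α₀ = 1/(1 + K1/[H⁺] + K1K2/[H⁺]²) = 1/(1 + 10^+2.35 + 10^+1.31) = 0.004077
DIC = [CO2*]/α₀ = 1.479×10^-5 / 0.004077 = 3.63 mmol/kg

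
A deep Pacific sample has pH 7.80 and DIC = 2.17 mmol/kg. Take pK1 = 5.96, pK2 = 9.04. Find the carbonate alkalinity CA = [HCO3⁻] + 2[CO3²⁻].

CA = 2.26 mmol/kg

CA = [HCO3⁻] + 2[CO3²⁻] = (α₁ + 2α₂)·DIC
At pH 7.80: [H⁺]/K1 = 10^-1.84 = 0.014454, K2/[H⁺] = 10^-1.24 = 0.057544
α₁ = 1/(1 + 0.014454 + 0.057544) = 1/1.0720 = 0.9328; α₂ = α₁·K2/[H⁺] = 0.05368
α₁ + 2α₂ = 1.0402
CA = 1.0402 × 2.17 = 2.26 mmol/kg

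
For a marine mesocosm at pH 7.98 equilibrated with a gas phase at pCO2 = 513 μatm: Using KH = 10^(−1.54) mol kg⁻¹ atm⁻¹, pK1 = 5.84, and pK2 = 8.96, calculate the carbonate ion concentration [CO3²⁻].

[CO2*] = KH · pCO2 = 10^(−1.54) × 513×10^-6 = 1.480×10^-5 mol/kg
α₀ = 1/(1 + K1/[H⁺] + K1K2/[H⁺]²) = 1/(1 + 10^+2.14 + 10^+1.16) = 0.006515
DIC = [CO2*]/α₀ = 1.480×10^-5 / 0.006515 = 2.271 mmol/kg
[CO3²⁻] = α₂·DIC; α₂ = 0.09417, so [CO3²⁻] = 0.09417 × 2.271 = 0.214 mmol/kg

[CO3²⁻] = 0.214 mmol/kg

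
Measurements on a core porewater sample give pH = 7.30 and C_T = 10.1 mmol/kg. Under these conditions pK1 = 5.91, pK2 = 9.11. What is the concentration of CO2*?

[CO2*] = 0.390 mmol/kg

α₀ = 1 / (1 + K1/[H⁺] + K1K2/[H⁺]²) = 1 / (1 + 10^+1.39 + 10^-0.42)
   = 1 / (1 + 24.547 + 0.38019) = 1/25.927 = 0.03857
[CO2*] = α₀ × DIC = 0.03857 × 10.1 = 0.390 mmol/kg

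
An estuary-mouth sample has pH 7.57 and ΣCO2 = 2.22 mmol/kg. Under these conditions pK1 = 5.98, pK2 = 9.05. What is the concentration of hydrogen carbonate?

[HCO3⁻] = 2.10 mmol/kg

α₁ = 1 / (1 + [H⁺]/K1 + K2/[H⁺]) = 1 / (1 + 10^-1.59 + 10^-1.48)
   = 1 / (1 + 0.025704 + 0.033113) = 1/1.0588 = 0.9445
[HCO3⁻] = α₁ × DIC = 0.9445 × 2.22 = 2.10 mmol/kg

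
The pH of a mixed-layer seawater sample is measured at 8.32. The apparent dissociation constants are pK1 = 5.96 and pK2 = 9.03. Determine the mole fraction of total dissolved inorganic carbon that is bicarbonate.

α₁ = 1 / (1 + [H⁺]/K1 + K2/[H⁺]) = 1 / (1 + 10^-2.36 + 10^-0.71)
   = 1 / (1 + 0.0043652 + 0.19498) = 1/1.1993 = 0.8338

α₁ = 0.834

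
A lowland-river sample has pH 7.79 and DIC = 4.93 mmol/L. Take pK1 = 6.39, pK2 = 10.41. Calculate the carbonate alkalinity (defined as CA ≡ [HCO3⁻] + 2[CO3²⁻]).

CA = [HCO3⁻] + 2[CO3²⁻] = (α₁ + 2α₂)·DIC
At pH 7.79: [H⁺]/K1 = 10^-1.40 = 0.039811, K2/[H⁺] = 10^-2.62 = 0.0023988
α₁ = 1/(1 + 0.039811 + 0.0023988) = 1/1.0422 = 0.9595; α₂ = α₁·K2/[H⁺] = 0.002302
α₁ + 2α₂ = 0.9641
CA = 0.9641 × 4.93 = 4.75 mmol/L

CA = 4.75 mmol/L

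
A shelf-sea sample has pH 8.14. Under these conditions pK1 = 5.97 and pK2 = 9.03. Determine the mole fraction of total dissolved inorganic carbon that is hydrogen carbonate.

α₁ = 1 / (1 + [H⁺]/K1 + K2/[H⁺]) = 1 / (1 + 10^-2.17 + 10^-0.89)
   = 1 / (1 + 0.0067608 + 0.12882) = 1/1.1356 = 0.8806

α₁ = 0.881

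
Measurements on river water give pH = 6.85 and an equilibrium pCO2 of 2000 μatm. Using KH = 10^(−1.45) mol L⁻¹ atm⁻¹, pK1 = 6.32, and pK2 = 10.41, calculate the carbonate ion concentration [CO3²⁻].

[CO2*] = KH · pCO2 = 10^(−1.45) × 2000×10^-6 = 7.096×10^-5 mol/L
α₀ = 1/(1 + K1/[H⁺] + K1K2/[H⁺]²) = 1/(1 + 10^+0.53 + 10^-3.03) = 0.2278
DIC = [CO2*]/α₀ = 7.096×10^-5 / 0.2278 = 0.3115 mmol/L
[CO3²⁻] = α₂·DIC; α₂ = 0.0002126, so [CO3²⁻] = 0.0002126 × 0.3115 = 6.62×10^-5 mmol/L = 0.0662 μmol/L

[CO3²⁻] = 0.0662 μmol/L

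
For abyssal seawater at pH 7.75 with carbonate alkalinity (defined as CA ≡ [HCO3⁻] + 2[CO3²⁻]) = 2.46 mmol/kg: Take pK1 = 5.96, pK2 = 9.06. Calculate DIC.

CA = [HCO3⁻] + 2[CO3²⁻] = (α₁ + 2α₂)·DIC
At pH 7.75: [H⁺]/K1 = 10^-1.79 = 0.016218, K2/[H⁺] = 10^-1.31 = 0.048978
α₁ = 1/(1 + 0.016218 + 0.048978) = 1/1.0652 = 0.9388; α₂ = α₁·K2/[H⁺] = 0.04598
α₁ + 2α₂ = 1.0308
DIC = CA / (α₁ + 2α₂) = 2.46 / 1.0308 = 2.39 mmol/kg

DIC = 2.39 mmol/kg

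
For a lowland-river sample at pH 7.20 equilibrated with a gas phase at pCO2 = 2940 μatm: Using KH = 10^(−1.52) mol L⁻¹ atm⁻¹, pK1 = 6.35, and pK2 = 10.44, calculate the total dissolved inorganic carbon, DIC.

[CO2*] = KH · pCO2 = 10^(−1.52) × 2940×10^-6 = 8.879×10^-5 mol/L
α₀ = 1/(1 + K1/[H⁺] + K1K2/[H⁺]²) = 1/(1 + 10^+0.85 + 10^-2.39) = 0.1237
DIC = [CO2*]/α₀ = 8.879×10^-5 / 0.1237 = 0.718 mmol/L

DIC = 0.718 mmol/L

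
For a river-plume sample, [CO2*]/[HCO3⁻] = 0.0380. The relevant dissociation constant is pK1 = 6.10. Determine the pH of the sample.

pH = 7.52

From K1 = [H⁺][HCO3⁻]/[CO2*]:  pH = pK1 − log₁₀([CO2*]/[HCO3⁻])
log₁₀(0.0380) = -1.420
pH = 6.10 − (-1.420) = 7.52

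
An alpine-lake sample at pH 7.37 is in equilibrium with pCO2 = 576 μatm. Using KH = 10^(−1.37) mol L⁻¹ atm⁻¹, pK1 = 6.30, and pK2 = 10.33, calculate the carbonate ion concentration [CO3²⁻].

[CO3²⁻] = 0.317 μmol/L

[CO2*] = KH · pCO2 = 10^(−1.37) × 576×10^-6 = 2.457×10^-5 mol/L
α₀ = 1/(1 + K1/[H⁺] + K1K2/[H⁺]²) = 1/(1 + 10^+1.07 + 10^-1.89) = 0.07836
DIC = [CO2*]/α₀ = 2.457×10^-5 / 0.07836 = 0.3136 mmol/L
[CO3²⁻] = α₂·DIC; α₂ = 0.001009, so [CO3²⁻] = 0.001009 × 0.3136 = 0.000317 mmol/L = 0.317 μmol/L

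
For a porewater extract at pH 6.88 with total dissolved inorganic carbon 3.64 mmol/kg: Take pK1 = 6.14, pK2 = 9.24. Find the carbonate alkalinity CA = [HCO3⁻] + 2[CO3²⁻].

CA = [HCO3⁻] + 2[CO3²⁻] = (α₁ + 2α₂)·DIC
At pH 6.88: [H⁺]/K1 = 10^-0.74 = 0.18197, K2/[H⁺] = 10^-2.36 = 0.0043652
α₁ = 1/(1 + 0.18197 + 0.0043652) = 1/1.1863 = 0.8429; α₂ = α₁·K2/[H⁺] = 0.003680
α₁ + 2α₂ = 0.8503
CA = 0.8503 × 3.64 = 3.10 mmol/kg

CA = 3.10 mmol/kg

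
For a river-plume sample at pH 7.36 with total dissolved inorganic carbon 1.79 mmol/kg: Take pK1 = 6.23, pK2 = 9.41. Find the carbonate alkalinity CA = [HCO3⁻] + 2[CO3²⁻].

CA = 1.68 mmol/kg

CA = [HCO3⁻] + 2[CO3²⁻] = (α₁ + 2α₂)·DIC
At pH 7.36: [H⁺]/K1 = 10^-1.13 = 0.074131, K2/[H⁺] = 10^-2.05 = 0.0089125
α₁ = 1/(1 + 0.074131 + 0.0089125) = 1/1.0830 = 0.9233; α₂ = α₁·K2/[H⁺] = 0.008229
α₁ + 2α₂ = 0.9398
CA = 0.9398 × 1.79 = 1.68 mmol/kg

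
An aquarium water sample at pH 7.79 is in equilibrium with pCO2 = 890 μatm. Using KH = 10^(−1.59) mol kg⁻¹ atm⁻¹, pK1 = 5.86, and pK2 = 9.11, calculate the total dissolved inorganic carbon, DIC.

DIC = 2.06 mmol/kg

[CO2*] = KH · pCO2 = 10^(−1.59) × 890×10^-6 = 2.288×10^-5 mol/kg
α₀ = 1/(1 + K1/[H⁺] + K1K2/[H⁺]²) = 1/(1 + 10^+1.93 + 10^+0.61) = 0.01109
DIC = [CO2*]/α₀ = 2.288×10^-5 / 0.01109 = 2.06 mmol/kg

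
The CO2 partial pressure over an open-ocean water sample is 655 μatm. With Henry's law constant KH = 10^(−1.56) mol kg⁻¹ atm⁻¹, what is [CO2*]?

KH = 10^(−1.56) = 2.754×10^-2 mol kg⁻¹ atm⁻¹
[CO2*] = KH · pCO2 = 2.754×10^-2 × 655×10^-6 atm = 1.80×10^-5 mol/kg

[CO2*] = 18.0 μmol/kg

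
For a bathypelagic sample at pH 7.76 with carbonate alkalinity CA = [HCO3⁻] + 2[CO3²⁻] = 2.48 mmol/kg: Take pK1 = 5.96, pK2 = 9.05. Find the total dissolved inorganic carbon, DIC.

DIC = 2.40 mmol/kg

CA = [HCO3⁻] + 2[CO3²⁻] = (α₁ + 2α₂)·DIC
At pH 7.76: [H⁺]/K1 = 10^-1.80 = 0.015849, K2/[H⁺] = 10^-1.29 = 0.051286
α₁ = 1/(1 + 0.015849 + 0.051286) = 1/1.0671 = 0.9371; α₂ = α₁·K2/[H⁺] = 0.04806
α₁ + 2α₂ = 1.0332
DIC = CA / (α₁ + 2α₂) = 2.48 / 1.0332 = 2.40 mmol/kg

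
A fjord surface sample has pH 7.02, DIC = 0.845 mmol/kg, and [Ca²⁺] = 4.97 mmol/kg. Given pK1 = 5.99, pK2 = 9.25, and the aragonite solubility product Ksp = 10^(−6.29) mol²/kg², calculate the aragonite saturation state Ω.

Ω = 0.0439

α₂ = 1 / (1 + [H⁺]/K2 + [H⁺]²/(K1K2)) = 1 / (1 + 10^+2.23 + 10^+1.20)
   = 1 / (1 + 169.82 + 15.849) = 1/186.67 = 0.005357
[CO3²⁻] = α₂ × DIC = 0.005357 × 0.845 = 0.004527 mmol/kg = 4.527 μmol/kg
Ksp = 10^(−6.29) = 5.129×10^-7
Ω = [Ca²⁺][CO3²⁻]/Ksp = (4.97×10^-3)(4.527×10^-6) / 5.129×10^-7 = 0.0439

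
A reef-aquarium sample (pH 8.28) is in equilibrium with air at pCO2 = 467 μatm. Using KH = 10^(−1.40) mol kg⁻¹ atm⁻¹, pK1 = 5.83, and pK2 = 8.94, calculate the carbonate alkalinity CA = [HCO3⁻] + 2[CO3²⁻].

CA = 7.53 mmol/kg

[CO2*] = KH · pCO2 = 10^(−1.40) × 467×10^-6 = 1.859×10^-5 mol/kg
α₀ = 1/(1 + K1/[H⁺] + K1K2/[H⁺]²) = 1/(1 + 10^+2.45 + 10^+1.79) = 0.002903
DIC = [CO2*]/α₀ = 1.859×10^-5 / 0.002903 = 6.405 mmol/kg
CA = (α₁ + 2α₂)·DIC = (0.8181 + 2×0.1790) × 6.405 = 7.53 mmol/kg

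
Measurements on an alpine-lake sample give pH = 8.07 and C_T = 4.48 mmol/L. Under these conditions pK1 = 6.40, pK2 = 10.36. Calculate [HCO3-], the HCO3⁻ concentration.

[HCO3⁻] = 4.36 mmol/L

α₁ = 1 / (1 + [H⁺]/K1 + K2/[H⁺]) = 1 / (1 + 10^-1.67 + 10^-2.29)
   = 1 / (1 + 0.021380 + 0.0051286) = 1/1.0265 = 0.9742
[HCO3⁻] = α₁ × DIC = 0.9742 × 4.48 = 4.36 mmol/L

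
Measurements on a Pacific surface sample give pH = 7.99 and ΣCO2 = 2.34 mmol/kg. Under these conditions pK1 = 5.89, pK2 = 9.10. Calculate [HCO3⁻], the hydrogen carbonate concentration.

[HCO3⁻] = 2.16 mmol/kg

α₁ = 1 / (1 + [H⁺]/K1 + K2/[H⁺]) = 1 / (1 + 10^-2.10 + 10^-1.11)
   = 1 / (1 + 0.0079433 + 0.077625) = 1/1.0856 = 0.9212
[HCO3⁻] = α₁ × DIC = 0.9212 × 2.34 = 2.16 mmol/kg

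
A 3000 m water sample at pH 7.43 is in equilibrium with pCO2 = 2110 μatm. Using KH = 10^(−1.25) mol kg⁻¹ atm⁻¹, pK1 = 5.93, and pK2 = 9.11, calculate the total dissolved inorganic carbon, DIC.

DIC = 3.95 mmol/kg

[CO2*] = KH · pCO2 = 10^(−1.25) × 2110×10^-6 = 1.187×10^-4 mol/kg
α₀ = 1/(1 + K1/[H⁺] + K1K2/[H⁺]²) = 1/(1 + 10^+1.50 + 10^-0.18) = 0.03004
DIC = [CO2*]/α₀ = 1.187×10^-4 / 0.03004 = 3.95 mmol/kg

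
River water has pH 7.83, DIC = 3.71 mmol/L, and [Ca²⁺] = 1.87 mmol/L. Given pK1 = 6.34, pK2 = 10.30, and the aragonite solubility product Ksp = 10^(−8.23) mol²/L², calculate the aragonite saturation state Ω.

α₂ = 1 / (1 + [H⁺]/K2 + [H⁺]²/(K1K2)) = 1 / (1 + 10^+2.47 + 10^+0.98)
   = 1 / (1 + 295.12 + 9.5499) = 1/305.67 = 0.003271
[CO3²⁻] = α₂ × DIC = 0.003271 × 3.71 = 0.01214 mmol/L = 12.14 μmol/L
Ksp = 10^(−8.23) = 5.888×10^-9
Ω = [Ca²⁺][CO3²⁻]/Ksp = (1.87×10^-3)(1.214×10^-5) / 5.888×10^-9 = 3.85

Ω = 3.85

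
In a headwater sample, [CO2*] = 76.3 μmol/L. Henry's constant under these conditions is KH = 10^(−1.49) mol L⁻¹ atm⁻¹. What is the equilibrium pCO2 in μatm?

pCO2 = 2360 μatm

KH = 10^(−1.49) = 3.236×10^-2 mol L⁻¹ atm⁻¹
pCO2 = [CO2*]/KH = 76.3×10^-6 / 3.236×10^-2 = 2.36×10^-3 atm = 2360 μatm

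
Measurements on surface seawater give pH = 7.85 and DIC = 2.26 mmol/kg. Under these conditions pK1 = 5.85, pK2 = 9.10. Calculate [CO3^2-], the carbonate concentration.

α₂ = 1 / (1 + [H⁺]/K2 + [H⁺]²/(K1K2)) = 1 / (1 + 10^+1.25 + 10^-0.75)
   = 1 / (1 + 17.783 + 0.17783) = 1/18.961 = 0.05274
[CO3²⁻] = α₂ × DIC = 0.05274 × 2.26 = 0.119 mmol/kg

[CO3²⁻] = 0.119 mmol/kg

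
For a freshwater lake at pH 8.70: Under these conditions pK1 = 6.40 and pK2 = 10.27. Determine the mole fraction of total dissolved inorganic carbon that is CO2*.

α₀ = 0.00486

α₀ = 1 / (1 + K1/[H⁺] + K1K2/[H⁺]²) = 1 / (1 + 10^+2.30 + 10^+0.73)
   = 1 / (1 + 199.53 + 5.3703) = 1/205.90 = 0.004857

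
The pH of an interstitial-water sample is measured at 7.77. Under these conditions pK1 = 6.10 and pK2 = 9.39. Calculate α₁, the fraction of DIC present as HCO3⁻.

α₁ = 1 / (1 + [H⁺]/K1 + K2/[H⁺]) = 1 / (1 + 10^-1.67 + 10^-1.62)
   = 1 / (1 + 0.021380 + 0.023988) = 1/1.0454 = 0.9566

α₁ = 0.957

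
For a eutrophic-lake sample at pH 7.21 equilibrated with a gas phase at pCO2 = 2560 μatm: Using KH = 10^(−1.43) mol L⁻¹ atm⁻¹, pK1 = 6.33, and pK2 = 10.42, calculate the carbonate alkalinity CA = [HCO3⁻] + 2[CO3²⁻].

CA = 0.722 mmol/L

[CO2*] = KH · pCO2 = 10^(−1.43) × 2560×10^-6 = 9.511×10^-5 mol/L
α₀ = 1/(1 + K1/[H⁺] + K1K2/[H⁺]²) = 1/(1 + 10^+0.88 + 10^-2.33) = 0.1164
DIC = [CO2*]/α₀ = 9.511×10^-5 / 0.1164 = 0.8171 mmol/L
CA = (α₁ + 2α₂)·DIC = (0.8830 + 2×0.0005445) × 0.8171 = 0.722 mmol/L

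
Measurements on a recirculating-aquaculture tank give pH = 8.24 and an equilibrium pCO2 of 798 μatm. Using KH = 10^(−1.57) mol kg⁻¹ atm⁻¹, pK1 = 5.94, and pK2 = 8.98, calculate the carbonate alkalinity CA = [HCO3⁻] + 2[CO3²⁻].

[CO2*] = KH · pCO2 = 10^(−1.57) × 798×10^-6 = 2.148×10^-5 mol/kg
α₀ = 1/(1 + K1/[H⁺] + K1K2/[H⁺]²) = 1/(1 + 10^+2.30 + 10^+1.56) = 0.004222
DIC = [CO2*]/α₀ = 2.148×10^-5 / 0.004222 = 5.087 mmol/kg
CA = (α₁ + 2α₂)·DIC = (0.8425 + 2×0.1533) × 5.087 = 5.85 mmol/kg

CA = 5.85 mmol/kg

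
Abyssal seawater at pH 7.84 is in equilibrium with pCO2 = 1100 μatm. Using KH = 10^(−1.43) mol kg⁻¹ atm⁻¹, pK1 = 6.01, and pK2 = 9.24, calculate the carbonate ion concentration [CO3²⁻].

[CO3²⁻] = 0.110 mmol/kg

[CO2*] = KH · pCO2 = 10^(−1.43) × 1100×10^-6 = 4.087×10^-5 mol/kg
α₀ = 1/(1 + K1/[H⁺] + K1K2/[H⁺]²) = 1/(1 + 10^+1.83 + 10^+0.43) = 0.01403
DIC = [CO2*]/α₀ = 4.087×10^-5 / 0.01403 = 2.914 mmol/kg
[CO3²⁻] = α₂·DIC; α₂ = 0.03775, so [CO3²⁻] = 0.03775 × 2.914 = 0.110 mmol/kg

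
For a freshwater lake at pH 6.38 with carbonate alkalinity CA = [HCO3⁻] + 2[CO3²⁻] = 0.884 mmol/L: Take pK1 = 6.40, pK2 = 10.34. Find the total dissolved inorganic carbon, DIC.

CA = [HCO3⁻] + 2[CO3²⁻] = (α₁ + 2α₂)·DIC
At pH 6.38: [H⁺]/K1 = 10^0.02 = 1.0471, K2/[H⁺] = 10^-3.96 = 0.00010965
α₁ = 1/(1 + 1.0471 + 0.00010965) = 1/2.0472 = 0.4885; α₂ = α₁·K2/[H⁺] = 5.356×10^-5
α₁ + 2α₂ = 0.4886
DIC = CA / (α₁ + 2α₂) = 0.884 / 0.4886 = 1.81 mmol/L

DIC = 1.81 mmol/L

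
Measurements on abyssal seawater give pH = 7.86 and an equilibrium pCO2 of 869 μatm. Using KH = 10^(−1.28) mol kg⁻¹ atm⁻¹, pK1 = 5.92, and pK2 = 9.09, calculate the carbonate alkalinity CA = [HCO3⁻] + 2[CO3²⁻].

[CO2*] = KH · pCO2 = 10^(−1.28) × 869×10^-6 = 4.561×10^-5 mol/kg
α₀ = 1/(1 + K1/[H⁺] + K1K2/[H⁺]²) = 1/(1 + 10^+1.94 + 10^+0.71) = 0.01073
DIC = [CO2*]/α₀ = 4.561×10^-5 / 0.01073 = 4.252 mmol/kg
CA = (α₁ + 2α₂)·DIC = (0.9343 + 2×0.05501) × 4.252 = 4.44 mmol/kg

CA = 4.44 mmol/kg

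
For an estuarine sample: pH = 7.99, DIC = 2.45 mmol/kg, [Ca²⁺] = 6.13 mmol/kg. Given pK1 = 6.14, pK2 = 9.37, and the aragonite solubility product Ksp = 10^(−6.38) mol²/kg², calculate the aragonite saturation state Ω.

Ω = 1.42

α₂ = 1 / (1 + [H⁺]/K2 + [H⁺]²/(K1K2)) = 1 / (1 + 10^+1.38 + 10^-0.47)
   = 1 / (1 + 23.988 + 0.33884) = 1/25.327 = 0.03948
[CO3²⁻] = α₂ × DIC = 0.03948 × 2.45 = 0.09673 mmol/kg
Ksp = 10^(−6.38) = 4.169×10^-7
Ω = [Ca²⁺][CO3²⁻]/Ksp = (6.13×10^-3)(9.673×10^-5) / 4.169×10^-7 = 1.42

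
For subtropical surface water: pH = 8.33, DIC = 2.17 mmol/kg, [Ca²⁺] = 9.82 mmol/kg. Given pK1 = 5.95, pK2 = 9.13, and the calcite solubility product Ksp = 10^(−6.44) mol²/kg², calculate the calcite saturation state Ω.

Ω = 8.00

α₂ = 1 / (1 + [H⁺]/K2 + [H⁺]²/(K1K2)) = 1 / (1 + 10^+0.80 + 10^-1.58)
   = 1 / (1 + 6.3096 + 0.026303) = 1/7.3359 = 0.1363
[CO3²⁻] = α₂ × DIC = 0.1363 × 2.17 = 0.2958 mmol/kg
Ksp = 10^(−6.44) = 3.631×10^-7
Ω = [Ca²⁺][CO3²⁻]/Ksp = (9.82×10^-3)(2.958×10^-4) / 3.631×10^-7 = 8.00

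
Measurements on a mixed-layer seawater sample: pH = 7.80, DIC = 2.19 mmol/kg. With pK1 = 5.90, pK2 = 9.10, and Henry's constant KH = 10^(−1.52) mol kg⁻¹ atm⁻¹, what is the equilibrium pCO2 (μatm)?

α₀ = 1 / (1 + K1/[H⁺] + K1K2/[H⁺]²) = 1 / (1 + 10^+1.90 + 10^+0.60)
   = 1 / (1 + 79.433 + 3.9811) = 1/84.414 = 0.01185
[CO2*] = α₀ × DIC = 0.01185 × 2.19 = 0.02594 mmol/kg
pCO2 = [CO2*]/KH = 2.594×10^-5 / 3.020×10^-2 = 859 μatm

pCO2 = 859 μatm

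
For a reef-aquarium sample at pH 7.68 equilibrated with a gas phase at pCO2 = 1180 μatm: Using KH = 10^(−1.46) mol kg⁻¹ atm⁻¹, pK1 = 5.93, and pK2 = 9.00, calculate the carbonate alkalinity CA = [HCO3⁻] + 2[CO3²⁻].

CA = 2.52 mmol/kg

[CO2*] = KH · pCO2 = 10^(−1.46) × 1180×10^-6 = 4.091×10^-5 mol/kg
α₀ = 1/(1 + K1/[H⁺] + K1K2/[H⁺]²) = 1/(1 + 10^+1.75 + 10^+0.43) = 0.01669
DIC = [CO2*]/α₀ = 4.091×10^-5 / 0.01669 = 2.452 mmol/kg
CA = (α₁ + 2α₂)·DIC = (0.9384 + 2×0.04491) × 2.452 = 2.52 mmol/kg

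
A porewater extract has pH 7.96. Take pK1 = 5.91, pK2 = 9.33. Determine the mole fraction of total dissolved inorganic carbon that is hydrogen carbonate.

α₁ = 0.951

α₁ = 1 / (1 + [H⁺]/K1 + K2/[H⁺]) = 1 / (1 + 10^-2.05 + 10^-1.37)
   = 1 / (1 + 0.0089125 + 0.042658) = 1/1.0516 = 0.9510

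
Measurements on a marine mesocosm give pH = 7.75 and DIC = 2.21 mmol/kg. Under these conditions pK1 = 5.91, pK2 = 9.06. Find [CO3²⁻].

α₂ = 1 / (1 + [H⁺]/K2 + [H⁺]²/(K1K2)) = 1 / (1 + 10^+1.31 + 10^-0.53)
   = 1 / (1 + 20.417 + 0.29512) = 1/21.713 = 0.04606
[CO3²⁻] = α₂ × DIC = 0.04606 × 2.21 = 0.102 mmol/kg

[CO3²⁻] = 0.102 mmol/kg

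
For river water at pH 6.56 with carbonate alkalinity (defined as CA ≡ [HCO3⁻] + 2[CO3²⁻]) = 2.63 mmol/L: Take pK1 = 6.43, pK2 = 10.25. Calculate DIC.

CA = [HCO3⁻] + 2[CO3²⁻] = (α₁ + 2α₂)·DIC
At pH 6.56: [H⁺]/K1 = 10^-0.13 = 0.74131, K2/[H⁺] = 10^-3.69 = 0.00020417
α₁ = 1/(1 + 0.74131 + 0.00020417) = 1/1.7415 = 0.5742; α₂ = α₁·K2/[H⁺] = 0.0001172
α₁ + 2α₂ = 0.5744
DIC = CA / (α₁ + 2α₂) = 2.63 / 0.5744 = 4.58 mmol/L

DIC = 4.58 mmol/L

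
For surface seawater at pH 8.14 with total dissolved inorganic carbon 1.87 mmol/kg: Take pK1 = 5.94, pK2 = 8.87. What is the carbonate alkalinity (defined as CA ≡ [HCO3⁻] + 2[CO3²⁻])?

CA = [HCO3⁻] + 2[CO3²⁻] = (α₁ + 2α₂)·DIC
At pH 8.14: [H⁺]/K1 = 10^-2.20 = 0.0063096, K2/[H⁺] = 10^-0.73 = 0.18621
α₁ = 1/(1 + 0.0063096 + 0.18621) = 1/1.1925 = 0.8386; α₂ = α₁·K2/[H⁺] = 0.1561
α₁ + 2α₂ = 1.1509
CA = 1.1509 × 1.87 = 2.15 mmol/kg

CA = 2.15 mmol/kg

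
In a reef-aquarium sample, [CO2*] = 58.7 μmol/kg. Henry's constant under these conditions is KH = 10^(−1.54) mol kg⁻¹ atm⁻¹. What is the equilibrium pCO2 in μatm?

KH = 10^(−1.54) = 2.884×10^-2 mol kg⁻¹ atm⁻¹
pCO2 = [CO2*]/KH = 58.7×10^-6 / 2.884×10^-2 = 2.04×10^-3 atm = 2040 μatm

pCO2 = 2040 μatm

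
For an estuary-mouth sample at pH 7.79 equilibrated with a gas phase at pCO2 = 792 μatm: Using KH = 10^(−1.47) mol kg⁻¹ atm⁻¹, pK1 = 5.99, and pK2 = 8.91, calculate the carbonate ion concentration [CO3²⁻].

[CO3²⁻] = 0.128 mmol/kg

[CO2*] = KH · pCO2 = 10^(−1.47) × 792×10^-6 = 2.684×10^-5 mol/kg
α₀ = 1/(1 + K1/[H⁺] + K1K2/[H⁺]²) = 1/(1 + 10^+1.80 + 10^+0.68) = 0.01452
DIC = [CO2*]/α₀ = 2.684×10^-5 / 0.01452 = 1.849 mmol/kg
[CO3²⁻] = α₂·DIC; α₂ = 0.06949, so [CO3²⁻] = 0.06949 × 1.849 = 0.128 mmol/kg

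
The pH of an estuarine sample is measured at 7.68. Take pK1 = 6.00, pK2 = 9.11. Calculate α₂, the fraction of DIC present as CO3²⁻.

α₂ = 1 / (1 + [H⁺]/K2 + [H⁺]²/(K1K2)) = 1 / (1 + 10^+1.43 + 10^-0.25)
   = 1 / (1 + 26.915 + 0.56234) = 1/28.478 = 0.03512

α₂ = 0.0351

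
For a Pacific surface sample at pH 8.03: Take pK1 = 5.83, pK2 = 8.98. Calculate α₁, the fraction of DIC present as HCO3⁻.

α₁ = 1 / (1 + [H⁺]/K1 + K2/[H⁺]) = 1 / (1 + 10^-2.20 + 10^-0.95)
   = 1 / (1 + 0.0063096 + 0.11220) = 1/1.1185 = 0.8940

α₁ = 0.894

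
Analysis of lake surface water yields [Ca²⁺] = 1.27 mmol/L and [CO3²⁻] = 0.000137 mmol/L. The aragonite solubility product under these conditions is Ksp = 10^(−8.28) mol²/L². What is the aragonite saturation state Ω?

Ksp = 10^(−8.28) = 5.248×10^-9
Ω = [Ca²⁺][CO3²⁻]/Ksp = (1.27×10^-3)(0.000137×10^-3) / 5.248×10^-9 = 0.0332

Ω = 0.0332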